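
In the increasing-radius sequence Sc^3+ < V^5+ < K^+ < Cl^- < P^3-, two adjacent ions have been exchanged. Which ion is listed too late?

V^5+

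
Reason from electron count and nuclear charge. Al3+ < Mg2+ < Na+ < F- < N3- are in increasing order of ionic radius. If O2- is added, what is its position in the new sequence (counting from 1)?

Isoelectronic series (10 e⁻ each). Size is set by nuclear charge: more protons means a smaller ion. Al3+ (Z=13), Mg2+ (Z=12), Na+ (Z=11), F- (Z=9), O2- (Z=8), N3- (Z=7).
The complete sequence is Al3+ < Mg2+ < Na+ < F- < O2- < N3-. O2- sits at position 5.

5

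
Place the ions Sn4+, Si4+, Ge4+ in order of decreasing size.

Sn4+ > Ge4+ > Si4+

These ions sit in one column with identical charge. Each step down the periodic table adds a principal shell, increasing the radius.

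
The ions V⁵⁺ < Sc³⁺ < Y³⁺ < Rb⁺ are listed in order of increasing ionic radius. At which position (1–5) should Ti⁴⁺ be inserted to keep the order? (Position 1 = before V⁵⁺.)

V⁵⁺ (Z=23, 18 e⁻), Ti⁴⁺ (Z=22, 18 e⁻), Sc³⁺ (Z=21, 18 e⁻), Y³⁺ (Z=39, 36 e⁻), Rb⁺ (Z=37, 36 e⁻). V⁵⁺ < Ti⁴⁺ (isoelectronic, higher Z=23 is smaller); Ti⁴⁺ < Sc³⁺ (both 18 e⁻, Z=22>21); Sc³⁺ < Y³⁺ (same group, period 4 vs 5); Y³⁺ < Rb⁺ (isoelectronic, higher Z=39 is smaller).
Putting Ti⁴⁺ in gives V⁵⁺ < Ti⁴⁺ < Sc³⁺ < Y³⁺ < Rb⁺; it lands at slot 2.

2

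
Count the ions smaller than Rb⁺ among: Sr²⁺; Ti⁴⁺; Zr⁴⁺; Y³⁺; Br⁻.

4

Tabulating Z and e⁻: Ti⁴⁺ has 18 e⁻ (Z=22), Zr⁴⁺ has 36 e⁻ (Z=40), Y³⁺ has 36 e⁻ (Z=39), Sr²⁺ has 36 e⁻ (Z=38), Rb⁺ has 36 e⁻ (Z=37), Br⁻ has 36 e⁻ (Z=35). Ti⁴⁺ < Zr⁴⁺ (same group, period 4 vs 5); Zr⁴⁺ < Y³⁺ (both 36 e⁻, Z=40>39); Y³⁺ < Sr²⁺ (isoelectronic, higher Z=39 is smaller); Sr²⁺ < Rb⁺ (both 36 e⁻, Z=38>37); Rb⁺ < Br⁻ (both 36 e⁻, Z=37>35).
Relative to Rb⁺, the ions that are smaller are Ti⁴⁺, Zr⁴⁺, Y³⁺, Sr²⁺. So 4 are smaller.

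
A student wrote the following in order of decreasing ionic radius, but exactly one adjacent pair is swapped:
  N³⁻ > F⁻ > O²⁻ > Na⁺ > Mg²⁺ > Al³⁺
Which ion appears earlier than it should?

Compare adjacent ions: they are isoelectronic (10 e⁻) and F has more protons than O (9 vs 8), making F⁻ smaller — yet in this decreasing list F⁻ sits before O²⁻. Nothing else is reversed, so F⁻ should move one place to the right.

F⁻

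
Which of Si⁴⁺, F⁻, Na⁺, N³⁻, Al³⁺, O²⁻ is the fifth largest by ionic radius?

Al³⁺

All of these have 10 electrons (isoelectronic). With the same electron cloud, the ion with the most protons pulls it in tightest. Nuclear charges: Si⁴⁺ (Z=14), Al³⁺ (Z=13), Na⁺ (Z=11), F⁻ (Z=9), O²⁻ (Z=8), N³⁻ (Z=7). Highest Z is smallest.
Ordering: Si⁴⁺ < Al³⁺ < Na⁺ < F⁻ < O²⁻ < N³⁻. The fifth largest is Al³⁺.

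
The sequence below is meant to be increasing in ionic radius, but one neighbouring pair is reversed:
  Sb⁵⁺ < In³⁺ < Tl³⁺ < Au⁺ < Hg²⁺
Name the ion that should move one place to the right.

Au⁺

Check each adjacent pair. Au⁺ and Hg²⁺ are reversed: they are isoelectronic (78 e⁻) and Hg has more protons than Au (80 vs 79), making Hg²⁺ smaller. No other neighbouring pair contradicts the periodic trends, so Au⁺ is the ion listed too early.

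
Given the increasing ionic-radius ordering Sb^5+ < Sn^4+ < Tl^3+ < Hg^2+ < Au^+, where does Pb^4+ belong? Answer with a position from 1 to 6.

3

Sb^5+ (Z=51, 46 e⁻), Sn^4+ (Z=50, 46 e⁻), Pb^4+ (Z=82, 78 e⁻), Tl^3+ (Z=81, 78 e⁻), Hg^2+ (Z=80, 78 e⁻), Au^+ (Z=79, 78 e⁻). Sb^5+ < Sn^4+ (both 46 e⁻, Z=51>50); Sn^4+ < Pb^4+ (same group, period 5 vs 6); Pb^4+ < Tl^3+ (isoelectronic, higher Z=82 is smaller); Tl^3+ < Hg^2+ (isoelectronic, higher Z=81 is smaller); Hg^2+ < Au^+ (isoelectronic, higher Z=80 is smaller).
Putting Pb^4+ in gives Sb^5+ < Sn^4+ < Pb^4+ < Tl^3+ < Hg^2+ < Au^+; it lands at slot 3.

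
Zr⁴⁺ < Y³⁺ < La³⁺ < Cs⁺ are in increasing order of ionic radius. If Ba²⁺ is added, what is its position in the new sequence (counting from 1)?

Work out protons and electrons: Zr⁴⁺ (Z=40, 36 e⁻), Y³⁺ (Z=39, 36 e⁻), La³⁺ (Z=57, 54 e⁻), Ba²⁺ (Z=56, 54 e⁻), Cs⁺ (Z=55, 54 e⁻). Zr⁴⁺ < Y³⁺ (both 36 e⁻, Z=40>39); Y³⁺ < La³⁺ (same group, period 5 vs 6); La³⁺ < Ba²⁺ (isoelectronic, higher Z=57 is smaller); Ba²⁺ < Cs⁺ (isoelectronic, higher Z=56 is smaller).
Putting Ba²⁺ in gives Zr⁴⁺ < Y³⁺ < La³⁺ < Ba²⁺ < Cs⁺; it lands at slot 4.

4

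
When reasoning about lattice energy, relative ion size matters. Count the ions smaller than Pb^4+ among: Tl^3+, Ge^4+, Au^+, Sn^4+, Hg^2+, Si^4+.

Tabulating Z and e⁻: Si^4+ has 10 e⁻ (Z=14), Ge^4+ has 28 e⁻ (Z=32), Sn^4+ has 46 e⁻ (Z=50), Pb^4+ has 78 e⁻ (Z=82), Tl^3+ has 78 e⁻ (Z=81), Hg^2+ has 78 e⁻ (Z=80), Au^+ has 78 e⁻ (Z=79). Si^4+ < Ge^4+ (same group, period 3 vs 4); Ge^4+ < Sn^4+ (same group, period 4 vs 5); Sn^4+ < Pb^4+ (same group, period 5 vs 6); Pb^4+ < Tl^3+ (both 78 e⁻, Z=82>81); Tl^3+ < Hg^2+ (isoelectronic, higher Z=81 is smaller); Hg^2+ < Au^+ (both 78 e⁻, Z=80>79).
Placing each against Pb^4+: smaller — Si^4+, Ge^4+, Sn^4+; larger — Tl^3+, Hg^2+, Au^+. That's 3.

3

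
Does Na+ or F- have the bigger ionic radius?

All of these have 10 electrons (isoelectronic). With the same electron cloud, the ion with the most protons pulls it in tightest. Nuclear charges: Na+ (Z=11), F- (Z=9). Highest Z is smallest.

F-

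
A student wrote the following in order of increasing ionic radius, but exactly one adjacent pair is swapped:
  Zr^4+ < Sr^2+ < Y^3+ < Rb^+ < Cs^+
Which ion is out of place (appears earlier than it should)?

Sr^2+

Scanning neighbour by neighbour, only Sr^2+/Y^3+ violates a trend: both have 36 electrons but Z(Y)=39 > Z(Sr)=38, so Y^3+ should be the smaller of the two. That makes Sr^2+ the one sitting a position early relative to where it belongs.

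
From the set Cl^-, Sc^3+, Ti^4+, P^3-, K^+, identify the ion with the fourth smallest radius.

Isoelectronic series (18 e⁻ each). Size is set by nuclear charge: more protons means a smaller ion. Ti^4+ (Z=22), Sc^3+ (Z=21), K^+ (Z=19), Cl^- (Z=17), P^3- (Z=15).
Ordering: Ti^4+ < Sc^3+ < K^+ < Cl^- < P^3-. The fourth smallest is Cl^-.

Cl^-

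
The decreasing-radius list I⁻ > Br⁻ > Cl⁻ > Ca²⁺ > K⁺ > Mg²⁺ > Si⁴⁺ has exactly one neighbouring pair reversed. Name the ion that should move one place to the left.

K⁺

Compare adjacent ions: both have 18 electrons but Z(Ca)=20 > Z(K)=19, so Ca²⁺ should be the smaller of the two — yet in this decreasing list Ca²⁺ sits before K⁺. Nothing else is reversed, so K⁺ should move one place to the left.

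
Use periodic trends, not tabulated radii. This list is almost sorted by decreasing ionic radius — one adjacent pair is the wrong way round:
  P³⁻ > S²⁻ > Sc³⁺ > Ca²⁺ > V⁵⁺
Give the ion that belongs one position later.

Scanning neighbour by neighbour, only Sc³⁺/Ca²⁺ violates a trend: they are isoelectronic (18 e⁻) and Sc has more protons than Ca (21 vs 20), making Sc³⁺ smaller. That makes Sc³⁺ the one sitting a position early relative to where it belongs.

Sc³⁺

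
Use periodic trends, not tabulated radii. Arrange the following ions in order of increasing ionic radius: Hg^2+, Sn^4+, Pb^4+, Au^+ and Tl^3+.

Sn^4+ < Pb^4+ < Tl^3+ < Hg^2+ < Au^+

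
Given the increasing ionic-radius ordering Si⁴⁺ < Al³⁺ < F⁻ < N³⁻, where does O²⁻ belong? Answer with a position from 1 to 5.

4

These species are isoelectronic with 10 electrons. The only difference is the number of protons: Si⁴⁺ (Z=14), Al³⁺ (Z=13), F⁻ (Z=9), O²⁻ (Z=8), N³⁻ (Z=7). The strongest nuclear pull (Si⁴⁺) gives the smallest ion.
Putting O²⁻ in gives Si⁴⁺ < Al³⁺ < F⁻ < O²⁻ < N³⁻; it lands at slot 4.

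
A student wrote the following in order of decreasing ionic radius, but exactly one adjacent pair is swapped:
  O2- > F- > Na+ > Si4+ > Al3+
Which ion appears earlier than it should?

Si4+

The pair Si4+, Al3+ is the wrong way round — both have 10 electrons but Z(Si)=14 > Z(Al)=13, so Si4+ should be the smaller of the two. All other adjacent pairs agree with periodic trends, so Si4+ is the misplaced ion.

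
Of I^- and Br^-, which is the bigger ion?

Same group, same charge. Going down the group adds an extra shell of electrons, so the ion gets larger: Br^- is highest in the group and smallest.

I^-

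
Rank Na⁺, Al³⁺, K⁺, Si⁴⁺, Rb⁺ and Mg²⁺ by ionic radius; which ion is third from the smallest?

Mg²⁺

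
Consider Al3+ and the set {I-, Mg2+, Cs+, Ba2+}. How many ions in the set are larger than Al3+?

Al3+: 10 e⁻, Z=13, Mg2+: 10 e⁻, Z=12, Ba2+: 54 e⁻, Z=56, Cs+: 54 e⁻, Z=55, I-: 54 e⁻, Z=53. Al3+ < Mg2+ (isoelectronic, higher Z=13 is smaller); Mg2+ < Ba2+ (same group, 3 shells fewer); Ba2+ < Cs+ (isoelectronic, higher Z=56 is smaller); Cs+ < I- (isoelectronic, higher Z=55 is smaller).
Overall: Al3+ < Mg2+ < Ba2+ < Cs+ < I-. Al3+ has 0 below it and 4 above. That's 4.

4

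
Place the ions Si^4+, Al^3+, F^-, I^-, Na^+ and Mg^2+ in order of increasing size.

Tabulating Z and e⁻: Si^4+ (Z=14, 10 e⁻), Al^3+ (Z=13, 10 e⁻), Mg^2+ (Z=12, 10 e⁻), Na^+ (Z=11, 10 e⁻), F^- (Z=9, 10 e⁻), I^- (Z=53, 54 e⁻). Si^4+ < Al^3+ (both 10 e⁻, Z=14>13); Al^3+ < Mg^2+ (both 10 e⁻, Z=13>12); Mg^2+ < Na^+ (both 10 e⁻, Z=12>11); Na^+ < F^- (both 10 e⁻, Z=11>9); F^- < I^- (same group, 3 shells fewer).

Si^4+ < Al^3+ < Mg^2+ < Na^+ < F^- < I^-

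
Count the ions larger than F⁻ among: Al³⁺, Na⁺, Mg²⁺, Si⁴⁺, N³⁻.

Isoelectronic series (10 e⁻ each). Size is set by nuclear charge: more protons means a smaller ion. Si⁴⁺ (Z=14), Al³⁺ (Z=13), Mg²⁺ (Z=12), Na⁺ (Z=11), F⁻ (Z=9), N³⁻ (Z=7).
Relative to F⁻, the ions that are larger are N³⁻. So 1 is larger.

1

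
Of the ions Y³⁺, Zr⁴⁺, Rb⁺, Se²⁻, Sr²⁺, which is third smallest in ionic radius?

Sr²⁺

All of these have 36 electrons (isoelectronic). With the same electron cloud, the ion with the most protons pulls it in tightest. Nuclear charges: Zr⁴⁺ (Z=40), Y³⁺ (Z=39), Sr²⁺ (Z=38), Rb⁺ (Z=37), Se²⁻ (Z=34). Highest Z is smallest.
Ordering: Zr⁴⁺ < Y³⁺ < Sr²⁺ < Rb⁺ < Se²⁻. The third smallest is Sr²⁺.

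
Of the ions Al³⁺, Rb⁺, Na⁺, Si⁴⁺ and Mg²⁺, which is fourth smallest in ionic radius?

Na⁺

Electron counts and nuclear charges: Si⁴⁺ (Z=14, 10 e⁻), Al³⁺ (Z=13, 10 e⁻), Mg²⁺ (Z=12, 10 e⁻), Na⁺ (Z=11, 10 e⁻), Rb⁺ (Z=37, 36 e⁻). Si⁴⁺ < Al³⁺ (both 10 e⁻, Z=14>13); Al³⁺ < Mg²⁺ (isoelectronic, higher Z=13 is smaller); Mg²⁺ < Na⁺ (isoelectronic, higher Z=12 is smaller); Na⁺ < Rb⁺ (same group, 2 shells fewer).
Ordering: Si⁴⁺ < Al³⁺ < Mg²⁺ < Na⁺ < Rb⁺. The fourth smallest is Na⁺.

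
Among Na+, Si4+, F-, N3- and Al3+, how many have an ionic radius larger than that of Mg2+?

Isoelectronic series (10 e⁻ each). Size is set by nuclear charge: more protons means a smaller ion. Si4+ (Z=14), Al3+ (Z=13), Mg2+ (Z=12), Na+ (Z=11), F- (Z=9), N3- (Z=7).
Relative to Mg2+, the ions that are larger are Na+, F-, N3-. Count: 3.

3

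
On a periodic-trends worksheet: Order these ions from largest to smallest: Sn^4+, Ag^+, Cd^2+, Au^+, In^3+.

Au^+ > Ag^+ > Cd^2+ > In^3+ > Sn^4+

Tabulating Z and e⁻: Sn^4+ (Z=50, 46 e⁻), In^3+ (Z=49, 46 e⁻), Cd^2+ (Z=48, 46 e⁻), Ag^+ (Z=47, 46 e⁻), Au^+ (Z=79, 78 e⁻). Sn^4+ < In^3+ (isoelectronic, higher Z=50 is smaller); In^3+ < Cd^2+ (both 46 e⁻, Z=49>48); Cd^2+ < Ag^+ (both 46 e⁻, Z=48>47); Ag^+ < Au^+ (same group, period 5 vs 6).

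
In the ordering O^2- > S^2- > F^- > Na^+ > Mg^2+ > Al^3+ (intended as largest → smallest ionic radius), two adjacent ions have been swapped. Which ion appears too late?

S^2-

Check each adjacent pair. O^2- and S^2- are reversed: same group and charge — period 2 sits above period 3, so O^2- is smaller. No other neighbouring pair contradicts the periodic trends, so S^2- is the ion listed too late.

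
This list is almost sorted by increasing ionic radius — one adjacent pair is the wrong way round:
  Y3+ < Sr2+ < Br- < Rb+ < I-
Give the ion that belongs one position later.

Br-

Scanning neighbour by neighbour, only Br-/Rb+ violates a trend: Rb+ and Br- share 36 electrons; the higher nuclear charge on Rb (Z=37) contracts it more, so Rb+ < Br-. That makes Br- the one sitting a position early relative to where it belongs.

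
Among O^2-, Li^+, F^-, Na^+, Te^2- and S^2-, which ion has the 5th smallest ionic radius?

Li^+: 2 e⁻, Z=3, Na^+: 10 e⁻, Z=11, F^-: 10 e⁻, Z=9, O^2-: 10 e⁻, Z=8, S^2-: 18 e⁻, Z=16, Te^2-: 54 e⁻, Z=52. Li^+ < Na^+ (same group, period 2 vs 3); Na^+ < F^- (isoelectronic, higher Z=11 is smaller); F^- < O^2- (isoelectronic, higher Z=9 is smaller); O^2- < S^2- (same group, period 2 vs 3); S^2- < Te^2- (same group, period 3 vs 5).
Ordering: Li^+ < Na^+ < F^- < O^2- < S^2- < Te^2-. The 5th smallest is S^2-.

S^2-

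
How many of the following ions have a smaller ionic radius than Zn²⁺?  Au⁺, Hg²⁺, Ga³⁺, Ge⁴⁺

2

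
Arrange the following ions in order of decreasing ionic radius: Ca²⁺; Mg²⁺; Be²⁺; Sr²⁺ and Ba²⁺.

Same group, same charge. Going down the group adds an extra shell of electrons, so the ion gets larger: Be²⁺ is highest in the group and smallest.

Ba²⁺ > Sr²⁺ > Ca²⁺ > Mg²⁺ > Be²⁺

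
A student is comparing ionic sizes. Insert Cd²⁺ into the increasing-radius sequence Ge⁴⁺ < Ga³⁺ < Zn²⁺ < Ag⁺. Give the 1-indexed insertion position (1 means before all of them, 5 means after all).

4

Electron counts and nuclear charges: Ge⁴⁺ (Z=32, 28 e⁻), Ga³⁺ (Z=31, 28 e⁻), Zn²⁺ (Z=30, 28 e⁻), Cd²⁺ (Z=48, 46 e⁻), Ag⁺ (Z=47, 46 e⁻). Ge⁴⁺ < Ga³⁺ (isoelectronic, higher Z=32 is smaller); Ga³⁺ < Zn²⁺ (isoelectronic, higher Z=31 is smaller); Zn²⁺ < Cd²⁺ (same group, 1 shell fewer); Cd²⁺ < Ag⁺ (both 46 e⁻, Z=48>47).
The complete sequence is Ge⁴⁺ < Ga³⁺ < Zn²⁺ < Cd²⁺ < Ag⁺. Cd²⁺ sits at position 4.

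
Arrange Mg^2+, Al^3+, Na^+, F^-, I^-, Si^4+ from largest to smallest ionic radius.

I^- > F^- > Na^+ > Mg^2+ > Al^3+ > Si^4+

Si^4+ (Z=14, 10 e⁻), Al^3+ (Z=13, 10 e⁻), Mg^2+ (Z=12, 10 e⁻), Na^+ (Z=11, 10 e⁻), F^- (Z=9, 10 e⁻), I^- (Z=53, 54 e⁻). Si^4+ < Al^3+ (both 10 e⁻, Z=14>13); Al^3+ < Mg^2+ (isoelectronic, higher Z=13 is smaller); Mg^2+ < Na^+ (isoelectronic, higher Z=12 is smaller); Na^+ < F^- (both 10 e⁻, Z=11>9); F^- < I^- (same group, period 2 vs 5).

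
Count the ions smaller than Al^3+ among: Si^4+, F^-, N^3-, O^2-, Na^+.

1

Isoelectronic series (10 e⁻ each). Size is set by nuclear charge: more protons means a smaller ion. Si^4+ (Z=14), Al^3+ (Z=13), Na^+ (Z=11), F^- (Z=9), O^2- (Z=8), N^3- (Z=7).
Placing each against Al^3+: smaller — Si^4+; larger — Na^+, F^-, O^2-, N^3-. So 1 is smaller.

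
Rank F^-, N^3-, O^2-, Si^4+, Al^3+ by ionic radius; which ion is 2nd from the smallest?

Al^3+

All of these have 10 electrons (isoelectronic). With the same electron cloud, the ion with the most protons pulls it in tightest. Nuclear charges: Si^4+ (Z=14), Al^3+ (Z=13), F^- (Z=9), O^2- (Z=8), N^3- (Z=7). Highest Z is smallest.
So the order is Si^4+ < Al^3+ < F^- < O^2- < N^3-; the 2nd-smallest ion is Al^3+.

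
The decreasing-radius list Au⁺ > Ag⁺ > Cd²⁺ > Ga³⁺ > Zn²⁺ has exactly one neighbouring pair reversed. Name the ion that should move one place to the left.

Check each adjacent pair. Ga³⁺ and Zn²⁺ are reversed: both have 28 electrons but Z(Ga)=31 > Z(Zn)=30, so Ga³⁺ should be the smaller of the two. No other neighbouring pair contradicts the periodic trends, so Zn²⁺ is the ion listed too late.

Zn²⁺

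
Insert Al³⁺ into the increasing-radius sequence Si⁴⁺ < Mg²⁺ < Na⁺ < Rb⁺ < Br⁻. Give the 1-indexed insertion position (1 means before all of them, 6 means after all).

2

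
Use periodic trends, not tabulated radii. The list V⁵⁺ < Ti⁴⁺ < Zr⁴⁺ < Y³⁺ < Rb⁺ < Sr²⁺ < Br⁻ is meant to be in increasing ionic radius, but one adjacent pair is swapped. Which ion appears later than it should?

Scanning neighbour by neighbour, only Rb⁺/Sr²⁺ violates a trend: both have 36 electrons but Z(Sr)=38 > Z(Rb)=37, so Sr²⁺ should be the smaller of the two. That makes Sr²⁺ the one sitting a position late relative to where it belongs.

Sr²⁺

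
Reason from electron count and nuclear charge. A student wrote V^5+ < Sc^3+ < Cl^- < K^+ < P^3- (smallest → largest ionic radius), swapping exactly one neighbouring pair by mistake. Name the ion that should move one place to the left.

K^+

Check each adjacent pair. Cl^- and K^+ are reversed: they are isoelectronic (18 e⁻) and K has more protons than Cl (19 vs 17), making K^+ smaller. No other neighbouring pair contradicts the periodic trends, so K^+ is the ion listed too late.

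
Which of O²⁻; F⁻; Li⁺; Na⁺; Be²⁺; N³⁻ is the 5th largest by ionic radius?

Li⁺

Electron counts and nuclear charges: Be²⁺ (Z=4, 2 e⁻), Li⁺ (Z=3, 2 e⁻), Na⁺ (Z=11, 10 e⁻), F⁻ (Z=9, 10 e⁻), O²⁻ (Z=8, 10 e⁻), N³⁻ (Z=7, 10 e⁻). Be²⁺ < Li⁺ (isoelectronic, higher Z=4 is smaller); Li⁺ < Na⁺ (same group, 1 shell fewer); Na⁺ < F⁻ (isoelectronic, higher Z=11 is smaller); F⁻ < O²⁻ (both 10 e⁻, Z=9>8); O²⁻ < N³⁻ (both 10 e⁻, Z=8>7).
Full ascending order: Be²⁺ < Li⁺ < Na⁺ < F⁻ < O²⁻ < N³⁻. Counting from the largest, position 5 is Li⁺.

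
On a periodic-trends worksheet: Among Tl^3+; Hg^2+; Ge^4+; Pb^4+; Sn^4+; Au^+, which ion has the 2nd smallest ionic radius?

Sn^4+

Ge^4+ has 28 e⁻ (Z=32), Sn^4+ has 46 e⁻ (Z=50), Pb^4+ has 78 e⁻ (Z=82), Tl^3+ has 78 e⁻ (Z=81), Hg^2+ has 78 e⁻ (Z=80), Au^+ has 78 e⁻ (Z=79). Ge^4+ < Sn^4+ (same group, period 4 vs 5); Sn^4+ < Pb^4+ (same group, period 5 vs 6); Pb^4+ < Tl^3+ (both 78 e⁻, Z=82>81); Tl^3+ < Hg^2+ (both 78 e⁻, Z=81>80); Hg^2+ < Au^+ (isoelectronic, higher Z=80 is smaller).
Full ascending order: Ge^4+ < Sn^4+ < Pb^4+ < Tl^3+ < Hg^2+ < Au^+. Counting from the smallest, position 2 is Sn^4+.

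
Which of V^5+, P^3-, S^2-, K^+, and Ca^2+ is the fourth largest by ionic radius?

All of these have 18 electrons (isoelectronic). With the same electron cloud, the ion with the most protons pulls it in tightest. Nuclear charges: V^5+ (Z=23), Ca^2+ (Z=20), K^+ (Z=19), S^2- (Z=16), P^3- (Z=15). Highest Z is smallest.
That gives V^5+ < Ca^2+ < K^+ < S^2- < P^3-. From the largest end, number 4 is Ca^2+.

Ca^2+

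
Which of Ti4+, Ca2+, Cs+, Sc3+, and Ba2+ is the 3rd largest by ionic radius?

First list Z and electron count for each: Ti4+ has 18 e⁻ (Z=22), Sc3+ has 18 e⁻ (Z=21), Ca2+ has 18 e⁻ (Z=20), Ba2+ has 54 e⁻ (Z=56), Cs+ has 54 e⁻ (Z=55). Ti4+ < Sc3+ (both 18 e⁻, Z=22>21); Sc3+ < Ca2+ (isoelectronic, higher Z=21 is smaller); Ca2+ < Ba2+ (same group, 2 shells fewer); Ba2+ < Cs+ (both 54 e⁻, Z=56>55).
Ordering: Ti4+ < Sc3+ < Ca2+ < Ba2+ < Cs+. The 3rd largest is Ca2+.

Ca2+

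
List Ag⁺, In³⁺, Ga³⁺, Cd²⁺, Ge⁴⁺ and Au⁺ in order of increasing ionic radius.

Ge⁴⁺ < Ga³⁺ < In³⁺ < Cd²⁺ < Ag⁺ < Au⁺

Tabulating Z and e⁻: Ge⁴⁺ (Z=32, 28 e⁻), Ga³⁺ (Z=31, 28 e⁻), In³⁺ (Z=49, 46 e⁻), Cd²⁺ (Z=48, 46 e⁻), Ag⁺ (Z=47, 46 e⁻), Au⁺ (Z=79, 78 e⁻). Ge⁴⁺ < Ga³⁺ (isoelectronic, higher Z=32 is smaller); Ga³⁺ < In³⁺ (same group, 1 shell fewer); In³⁺ < Cd²⁺ (isoelectronic, higher Z=49 is smaller); Cd²⁺ < Ag⁺ (both 46 e⁻, Z=48>47); Ag⁺ < Au⁺ (same group, period 5 vs 6).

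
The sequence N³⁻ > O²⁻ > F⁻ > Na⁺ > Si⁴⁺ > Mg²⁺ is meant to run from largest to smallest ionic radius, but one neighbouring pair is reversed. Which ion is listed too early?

Compare adjacent ions: they are isoelectronic (10 e⁻) and Si has more protons than Mg (14 vs 12), making Si⁴⁺ smaller — yet in this decreasing list Si⁴⁺ sits before Mg²⁺. Nothing else is reversed, so Si⁴⁺ should move one place to the right.

Si⁴⁺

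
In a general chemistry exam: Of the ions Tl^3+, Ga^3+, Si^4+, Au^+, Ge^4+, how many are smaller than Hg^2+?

Electron counts and nuclear charges: Si^4+ (Z=14, 10 e⁻), Ge^4+ (Z=32, 28 e⁻), Ga^3+ (Z=31, 28 e⁻), Tl^3+ (Z=81, 78 e⁻), Hg^2+ (Z=80, 78 e⁻), Au^+ (Z=79, 78 e⁻). Si^4+ < Ge^4+ (same group, period 3 vs 4); Ge^4+ < Ga^3+ (both 28 e⁻, Z=32>31); Ga^3+ < Tl^3+ (same group, period 4 vs 6); Tl^3+ < Hg^2+ (both 78 e⁻, Z=81>80); Hg^2+ < Au^+ (both 78 e⁻, Z=80>79).
Ordering all of them (including Hg^2+) by radius gives Si^4+ < Ge^4+ < Ga^3+ < Tl^3+ < Hg^2+ < Au^+. That's 4.

4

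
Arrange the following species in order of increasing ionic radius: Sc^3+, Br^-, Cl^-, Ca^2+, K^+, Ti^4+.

Ti^4+ < Sc^3+ < Ca^2+ < K^+ < Cl^- < Br^-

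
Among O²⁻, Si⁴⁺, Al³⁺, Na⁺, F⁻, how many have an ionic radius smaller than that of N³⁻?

5

All of these have 10 electrons (isoelectronic). With the same electron cloud, the ion with the most protons pulls it in tightest. Nuclear charges: Si⁴⁺ (Z=14), Al³⁺ (Z=13), Na⁺ (Z=11), F⁻ (Z=9), O²⁻ (Z=8), N³⁻ (Z=7). Highest Z is smallest.
Ordering all of them (including N³⁻) by radius gives Si⁴⁺ < Al³⁺ < Na⁺ < F⁻ < O²⁻ < N³⁻. Count: 5.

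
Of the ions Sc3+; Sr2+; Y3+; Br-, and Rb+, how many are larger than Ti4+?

5

Work out protons and electrons: Ti4+ (Z=22, 18 e⁻), Sc3+ (Z=21, 18 e⁻), Y3+ (Z=39, 36 e⁻), Sr2+ (Z=38, 36 e⁻), Rb+ (Z=37, 36 e⁻), Br- (Z=35, 36 e⁻). Ti4+ < Sc3+ (both 18 e⁻, Z=22>21); Sc3+ < Y3+ (same group, 1 shell fewer); Y3+ < Sr2+ (both 36 e⁻, Z=39>38); Sr2+ < Rb+ (both 36 e⁻, Z=38>37); Rb+ < Br- (isoelectronic, higher Z=37 is smaller).
Placing each against Ti4+: smaller — none; larger — Sc3+, Y3+, Sr2+, Rb+, Br-. That's 5.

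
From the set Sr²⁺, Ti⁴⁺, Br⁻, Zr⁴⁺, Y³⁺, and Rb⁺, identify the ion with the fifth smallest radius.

Rb⁺

Tabulating Z and e⁻: Ti⁴⁺ (Z=22, 18 e⁻), Zr⁴⁺ (Z=40, 36 e⁻), Y³⁺ (Z=39, 36 e⁻), Sr²⁺ (Z=38, 36 e⁻), Rb⁺ (Z=37, 36 e⁻), Br⁻ (Z=35, 36 e⁻). Ti⁴⁺ < Zr⁴⁺ (same group, period 4 vs 5); Zr⁴⁺ < Y³⁺ (isoelectronic, higher Z=40 is smaller); Y³⁺ < Sr²⁺ (both 36 e⁻, Z=39>38); Sr²⁺ < Rb⁺ (isoelectronic, higher Z=38 is smaller); Rb⁺ < Br⁻ (both 36 e⁻, Z=37>35).
So the order is Ti⁴⁺ < Zr⁴⁺ < Y³⁺ < Sr²⁺ < Rb⁺ < Br⁻; the 5th-smallest ion is Rb⁺.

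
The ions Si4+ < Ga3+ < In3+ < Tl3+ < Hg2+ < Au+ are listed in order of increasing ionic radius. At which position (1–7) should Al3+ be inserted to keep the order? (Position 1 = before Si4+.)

Work out protons and electrons: Si4+: 10 e⁻, Z=14, Al3+: 10 e⁻, Z=13, Ga3+: 28 e⁻, Z=31, In3+: 46 e⁻, Z=49, Tl3+: 78 e⁻, Z=81, Hg2+: 78 e⁻, Z=80, Au+: 78 e⁻, Z=79. Si4+ < Al3+ (isoelectronic, higher Z=14 is smaller); Al3+ < Ga3+ (same group, 1 shell fewer); Ga3+ < In3+ (same group, period 4 vs 5); In3+ < Tl3+ (same group, 1 shell fewer); Tl3+ < Hg2+ (both 78 e⁻, Z=81>80); Hg2+ < Au+ (both 78 e⁻, Z=80>79).
With Al3+ included the full order is Si4+ < Al3+ < Ga3+ < In3+ < Tl3+ < Hg2+ < Au+, so it takes position 2.

2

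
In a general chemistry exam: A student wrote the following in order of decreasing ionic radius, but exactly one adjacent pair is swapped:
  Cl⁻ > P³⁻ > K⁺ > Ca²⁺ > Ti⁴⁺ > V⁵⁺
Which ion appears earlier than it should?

Scanning neighbour by neighbour, only Cl⁻/P³⁻ violates a trend: both have 18 electrons but Z(Cl)=17 > Z(P)=15, so Cl⁻ should be the smaller of the two. That makes Cl⁻ the one sitting a position early relative to where it belongs.

Cl⁻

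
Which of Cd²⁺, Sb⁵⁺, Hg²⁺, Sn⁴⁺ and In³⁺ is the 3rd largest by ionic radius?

Tabulating Z and e⁻: Sb⁵⁺ (Z=51, 46 e⁻), Sn⁴⁺ (Z=50, 46 e⁻), In³⁺ (Z=49, 46 e⁻), Cd²⁺ (Z=48, 46 e⁻), Hg²⁺ (Z=80, 78 e⁻). Sb⁵⁺ < Sn⁴⁺ (isoelectronic, higher Z=51 is smaller); Sn⁴⁺ < In³⁺ (isoelectronic, higher Z=50 is smaller); In³⁺ < Cd²⁺ (both 46 e⁻, Z=49>48); Cd²⁺ < Hg²⁺ (same group, period 5 vs 6).
That gives Sb⁵⁺ < Sn⁴⁺ < In³⁺ < Cd²⁺ < Hg²⁺. From the largest end, number 3 is In³⁺.

In³⁺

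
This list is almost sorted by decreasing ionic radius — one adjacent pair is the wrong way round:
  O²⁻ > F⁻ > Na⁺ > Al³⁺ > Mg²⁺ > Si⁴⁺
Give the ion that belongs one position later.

Check each adjacent pair. Al³⁺ and Mg²⁺ are reversed: both have 10 electrons but Z(Al)=13 > Z(Mg)=12, so Al³⁺ should be the smaller of the two. No other neighbouring pair contradicts the periodic trends, so Al³⁺ is the ion listed too early.

Al³⁺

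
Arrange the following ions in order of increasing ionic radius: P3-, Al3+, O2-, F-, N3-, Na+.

Al3+ < Na+ < F- < O2- < N3- < P3-

Electron counts and nuclear charges: Al3+: 10 e⁻, Z=13, Na+: 10 e⁻, Z=11, F-: 10 e⁻, Z=9, O2-: 10 e⁻, Z=8, N3-: 10 e⁻, Z=7, P3-: 18 e⁻, Z=15. Al3+ < Na+ (isoelectronic, higher Z=13 is smaller); Na+ < F- (isoelectronic, higher Z=11 is smaller); F- < O2- (both 10 e⁻, Z=9>8); O2- < N3- (isoelectronic, higher Z=8 is smaller); N3- < P3- (same group, 1 shell fewer).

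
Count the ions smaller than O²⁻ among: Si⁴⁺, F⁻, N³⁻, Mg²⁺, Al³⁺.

4

Isoelectronic series (10 e⁻ each). Size is set by nuclear charge: more protons means a smaller ion. Si⁴⁺ (Z=14), Al³⁺ (Z=13), Mg²⁺ (Z=12), F⁻ (Z=9), O²⁻ (Z=8), N³⁻ (Z=7).
Overall: Si⁴⁺ < Al³⁺ < Mg²⁺ < F⁻ < O²⁻ < N³⁻. O²⁻ has 4 below it and 1 above. That's 4.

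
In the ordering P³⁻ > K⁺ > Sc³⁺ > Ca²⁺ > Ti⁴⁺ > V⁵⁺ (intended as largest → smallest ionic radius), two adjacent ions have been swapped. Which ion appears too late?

Compare adjacent ions: both have 18 electrons but Z(Sc)=21 > Z(Ca)=20, so Sc³⁺ should be the smaller of the two — yet in this decreasing list Sc³⁺ sits before Ca²⁺. Nothing else is reversed, so Ca²⁺ should move one place to the left.

Ca²⁺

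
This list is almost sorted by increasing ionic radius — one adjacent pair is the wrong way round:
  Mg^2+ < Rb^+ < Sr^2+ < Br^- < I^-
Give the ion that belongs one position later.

Rb^+

The pair Rb^+, Sr^2+ is the wrong way round — both have 36 electrons but Z(Sr)=38 > Z(Rb)=37, so Sr^2+ should be the smaller of the two. All other adjacent pairs agree with periodic trends, so Rb^+ is the misplaced ion.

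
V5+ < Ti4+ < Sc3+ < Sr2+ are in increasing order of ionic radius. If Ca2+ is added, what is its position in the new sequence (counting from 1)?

Electron counts and nuclear charges: V5+ (Z=23, 18 e⁻), Ti4+ (Z=22, 18 e⁻), Sc3+ (Z=21, 18 e⁻), Ca2+ (Z=20, 18 e⁻), Sr2+ (Z=38, 36 e⁻). V5+ < Ti4+ (isoelectronic, higher Z=23 is smaller); Ti4+ < Sc3+ (both 18 e⁻, Z=22>21); Sc3+ < Ca2+ (both 18 e⁻, Z=21>20); Ca2+ < Sr2+ (same group, 1 shell fewer).
The complete sequence is V5+ < Ti4+ < Sc3+ < Ca2+ < Sr2+. Ca2+ sits at position 4.

4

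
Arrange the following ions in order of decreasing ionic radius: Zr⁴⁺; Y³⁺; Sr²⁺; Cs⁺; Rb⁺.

Tabulating Z and e⁻: Zr⁴⁺ has 36 e⁻ (Z=40), Y³⁺ has 36 e⁻ (Z=39), Sr²⁺ has 36 e⁻ (Z=38), Rb⁺ has 36 e⁻ (Z=37), Cs⁺ has 54 e⁻ (Z=55). Zr⁴⁺ < Y³⁺ (isoelectronic, higher Z=40 is smaller); Y³⁺ < Sr²⁺ (isoelectronic, higher Z=39 is smaller); Sr²⁺ < Rb⁺ (isoelectronic, higher Z=38 is smaller); Rb⁺ < Cs⁺ (same group, period 5 vs 6).

Cs⁺ > Rb⁺ > Sr²⁺ > Y³⁺ > Zr⁴⁺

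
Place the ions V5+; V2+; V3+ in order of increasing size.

These are all V ions. Removing more electrons (higher positive charge) pulls the remaining electrons in closer, so V5+ is smallest and V2+ is largest.

V5+ < V3+ < V2+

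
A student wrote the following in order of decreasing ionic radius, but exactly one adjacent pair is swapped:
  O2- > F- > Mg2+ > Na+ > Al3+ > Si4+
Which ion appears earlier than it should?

Scanning neighbour by neighbour, only Mg2+/Na+ violates a trend: Mg2+ and Na+ share 10 electrons; the higher nuclear charge on Mg (Z=12) contracts it more, so Mg2+ < Na+. That makes Mg2+ the one sitting a position early relative to where it belongs.

Mg2+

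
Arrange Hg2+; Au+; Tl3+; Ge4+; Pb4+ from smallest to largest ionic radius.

Ge4+ < Pb4+ < Tl3+ < Hg2+ < Au+

Ge4+ (Z=32, 28 e⁻), Pb4+ (Z=82, 78 e⁻), Tl3+ (Z=81, 78 e⁻), Hg2+ (Z=80, 78 e⁻), Au+ (Z=79, 78 e⁻). Ge4+ < Pb4+ (same group, period 4 vs 6); Pb4+ < Tl3+ (both 78 e⁻, Z=82>81); Tl3+ < Hg2+ (isoelectronic, higher Z=81 is smaller); Hg2+ < Au+ (isoelectronic, higher Z=80 is smaller).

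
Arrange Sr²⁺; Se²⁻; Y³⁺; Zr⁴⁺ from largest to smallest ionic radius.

Each ion has 36 electrons. The ranking follows nuclear charge in reverse — greater Z gives a smaller radius. Zr⁴⁺ (Z=40), Y³⁺ (Z=39), Sr²⁺ (Z=38), Se²⁻ (Z=34).

Se²⁻ > Sr²⁺ > Y³⁺ > Zr⁴⁺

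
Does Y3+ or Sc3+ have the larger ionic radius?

Y3+

Same group, same charge. Going down the group adds an extra shell of electrons, so the ion gets larger: Sc3+ is highest in the group and smallest.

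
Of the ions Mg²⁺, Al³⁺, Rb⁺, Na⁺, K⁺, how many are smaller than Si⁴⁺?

Work out protons and electrons: Si⁴⁺ has 10 e⁻ (Z=14), Al³⁺ has 10 e⁻ (Z=13), Mg²⁺ has 10 e⁻ (Z=12), Na⁺ has 10 e⁻ (Z=11), K⁺ has 18 e⁻ (Z=19), Rb⁺ has 36 e⁻ (Z=37). Si⁴⁺ < Al³⁺ (isoelectronic, higher Z=14 is smaller); Al³⁺ < Mg²⁺ (both 10 e⁻, Z=13>12); Mg²⁺ < Na⁺ (isoelectronic, higher Z=12 is smaller); Na⁺ < K⁺ (same group, period 3 vs 4); K⁺ < Rb⁺ (same group, 1 shell fewer).
Overall: Si⁴⁺ < Al³⁺ < Mg²⁺ < Na⁺ < K⁺ < Rb⁺. Si⁴⁺ has 0 below it and 5 above. So 0 are smaller.

0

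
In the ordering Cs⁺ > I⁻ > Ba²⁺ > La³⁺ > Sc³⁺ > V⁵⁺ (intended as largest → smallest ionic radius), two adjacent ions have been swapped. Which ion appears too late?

The pair Cs⁺, I⁻ is the wrong way round — they are isoelectronic (54 e⁻) and Cs has more protons than I (55 vs 53), making Cs⁺ smaller. All other adjacent pairs agree with periodic trends, so I⁻ is the misplaced ion.

I⁻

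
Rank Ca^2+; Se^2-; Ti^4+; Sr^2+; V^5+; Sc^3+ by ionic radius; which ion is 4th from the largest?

Work out protons and electrons: V^5+: 18 e⁻, Z=23, Ti^4+: 18 e⁻, Z=22, Sc^3+: 18 e⁻, Z=21, Ca^2+: 18 e⁻, Z=20, Sr^2+: 36 e⁻, Z=38, Se^2-: 36 e⁻, Z=34. V^5+ < Ti^4+ (both 18 e⁻, Z=23>22); Ti^4+ < Sc^3+ (both 18 e⁻, Z=22>21); Sc^3+ < Ca^2+ (both 18 e⁻, Z=21>20); Ca^2+ < Sr^2+ (same group, period 4 vs 5); Sr^2+ < Se^2- (both 36 e⁻, Z=38>34).
That gives V^5+ < Ti^4+ < Sc^3+ < Ca^2+ < Sr^2+ < Se^2-. From the largest end, number 4 is Sc^3+.

Sc^3+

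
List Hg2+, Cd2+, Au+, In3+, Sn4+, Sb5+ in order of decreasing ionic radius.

Au+ > Hg2+ > Cd2+ > In3+ > Sn4+ > Sb5+

Sb5+ (Z=51, 46 e⁻), Sn4+ (Z=50, 46 e⁻), In3+ (Z=49, 46 e⁻), Cd2+ (Z=48, 46 e⁻), Hg2+ (Z=80, 78 e⁻), Au+ (Z=79, 78 e⁻). Sb5+ < Sn4+ (isoelectronic, higher Z=51 is smaller); Sn4+ < In3+ (isoelectronic, higher Z=50 is smaller); In3+ < Cd2+ (isoelectronic, higher Z=49 is smaller); Cd2+ < Hg2+ (same group, period 5 vs 6); Hg2+ < Au+ (both 78 e⁻, Z=80>79).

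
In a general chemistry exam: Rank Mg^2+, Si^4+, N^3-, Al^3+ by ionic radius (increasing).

Si^4+ < Al^3+ < Mg^2+ < N^3-

These species are isoelectronic with 10 electrons. The only difference is the number of protons: Si^4+ (Z=14), Al^3+ (Z=13), Mg^2+ (Z=12), N^3- (Z=7). The strongest nuclear pull (Si^4+) gives the smallest ion.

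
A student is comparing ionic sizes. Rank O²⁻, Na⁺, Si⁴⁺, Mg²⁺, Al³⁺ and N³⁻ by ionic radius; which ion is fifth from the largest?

Each ion has 10 electrons. The ranking follows nuclear charge in reverse — greater Z gives a smaller radius. Si⁴⁺ (Z=14), Al³⁺ (Z=13), Mg²⁺ (Z=12), Na⁺ (Z=11), O²⁻ (Z=8), N³⁻ (Z=7).
Full ascending order: Si⁴⁺ < Al³⁺ < Mg²⁺ < Na⁺ < O²⁻ < N³⁻. Counting from the largest, position 5 is Al³⁺.

Al³⁺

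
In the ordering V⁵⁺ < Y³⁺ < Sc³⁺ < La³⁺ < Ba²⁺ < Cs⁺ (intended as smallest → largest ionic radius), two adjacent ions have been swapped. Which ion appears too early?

Scanning neighbour by neighbour, only Y³⁺/Sc³⁺ violates a trend: Sc³⁺ and Y³⁺ are in one column with the same charge; the lighter period-4 ion has one fewer shell and is smaller. That makes Y³⁺ the one sitting a position early relative to where it belongs.

Y³⁺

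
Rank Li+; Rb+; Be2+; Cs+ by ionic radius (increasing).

Tabulating Z and e⁻: Be2+ has 2 e⁻ (Z=4), Li+ has 2 e⁻ (Z=3), Rb+ has 36 e⁻ (Z=37), Cs+ has 54 e⁻ (Z=55). Be2+ < Li+ (isoelectronic, higher Z=4 is smaller); Li+ < Rb+ (same group, 3 shells fewer); Rb+ < Cs+ (same group, 1 shell fewer).

Be2+ < Li+ < Rb+ < Cs+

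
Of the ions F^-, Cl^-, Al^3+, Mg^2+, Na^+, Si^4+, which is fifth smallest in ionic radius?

First list Z and electron count for each: Si^4+ (Z=14, 10 e⁻), Al^3+ (Z=13, 10 e⁻), Mg^2+ (Z=12, 10 e⁻), Na^+ (Z=11, 10 e⁻), F^- (Z=9, 10 e⁻), Cl^- (Z=17, 18 e⁻). Si^4+ < Al^3+ (isoelectronic, higher Z=14 is smaller); Al^3+ < Mg^2+ (both 10 e⁻, Z=13>12); Mg^2+ < Na^+ (both 10 e⁻, Z=12>11); Na^+ < F^- (both 10 e⁻, Z=11>9); F^- < Cl^- (same group, 1 shell fewer).
So the order is Si^4+ < Al^3+ < Mg^2+ < Na^+ < F^- < Cl^-; the 5th-smallest ion is F^-.

F^-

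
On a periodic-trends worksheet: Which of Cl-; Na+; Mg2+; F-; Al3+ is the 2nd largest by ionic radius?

F-

Al3+: 10 e⁻, Z=13, Mg2+: 10 e⁻, Z=12, Na+: 10 e⁻, Z=11, F-: 10 e⁻, Z=9, Cl-: 18 e⁻, Z=17. Al3+ < Mg2+ (both 10 e⁻, Z=13>12); Mg2+ < Na+ (both 10 e⁻, Z=12>11); Na+ < F- (both 10 e⁻, Z=11>9); F- < Cl- (same group, 1 shell fewer).
That gives Al3+ < Mg2+ < Na+ < F- < Cl-. From the largest end, number 2 is F-.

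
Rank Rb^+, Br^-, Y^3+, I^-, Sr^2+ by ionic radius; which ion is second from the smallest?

Y^3+ has 36 e⁻ (Z=39), Sr^2+ has 36 e⁻ (Z=38), Rb^+ has 36 e⁻ (Z=37), Br^- has 36 e⁻ (Z=35), I^- has 54 e⁻ (Z=53). Y^3+ < Sr^2+ (isoelectronic, higher Z=39 is smaller); Sr^2+ < Rb^+ (isoelectronic, higher Z=38 is smaller); Rb^+ < Br^- (isoelectronic, higher Z=37 is smaller); Br^- < I^- (same group, period 4 vs 5).
That gives Y^3+ < Sr^2+ < Rb^+ < Br^- < I^-. From the smallest end, number 2 is Sr^2+.

Sr^2+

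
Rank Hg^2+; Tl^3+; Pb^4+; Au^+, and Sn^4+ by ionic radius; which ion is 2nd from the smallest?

First list Z and electron count for each: Sn^4+: 46 e⁻, Z=50, Pb^4+: 78 e⁻, Z=82, Tl^3+: 78 e⁻, Z=81, Hg^2+: 78 e⁻, Z=80, Au^+: 78 e⁻, Z=79. Sn^4+ < Pb^4+ (same group, 1 shell fewer); Pb^4+ < Tl^3+ (isoelectronic, higher Z=82 is smaller); Tl^3+ < Hg^2+ (isoelectronic, higher Z=81 is smaller); Hg^2+ < Au^+ (both 78 e⁻, Z=80>79).
That gives Sn^4+ < Pb^4+ < Tl^3+ < Hg^2+ < Au^+. From the smallest end, number 2 is Pb^4+.

Pb^4+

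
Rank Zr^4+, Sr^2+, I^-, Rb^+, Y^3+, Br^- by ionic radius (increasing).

Zr^4+ < Y^3+ < Sr^2+ < Rb^+ < Br^- < I^-

Work out protons and electrons: Zr^4+ (Z=40, 36 e⁻), Y^3+ (Z=39, 36 e⁻), Sr^2+ (Z=38, 36 e⁻), Rb^+ (Z=37, 36 e⁻), Br^- (Z=35, 36 e⁻), I^- (Z=53, 54 e⁻). Zr^4+ < Y^3+ (both 36 e⁻, Z=40>39); Y^3+ < Sr^2+ (isoelectronic, higher Z=39 is smaller); Sr^2+ < Rb^+ (both 36 e⁻, Z=38>37); Rb^+ < Br^- (isoelectronic, higher Z=37 is smaller); Br^- < I^- (same group, period 4 vs 5).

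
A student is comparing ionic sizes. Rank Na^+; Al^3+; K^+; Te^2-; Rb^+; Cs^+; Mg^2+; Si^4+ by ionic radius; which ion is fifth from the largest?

Work out protons and electrons: Si^4+: 10 e⁻, Z=14, Al^3+: 10 e⁻, Z=13, Mg^2+: 10 e⁻, Z=12, Na^+: 10 e⁻, Z=11, K^+: 18 e⁻, Z=19, Rb^+: 36 e⁻, Z=37, Cs^+: 54 e⁻, Z=55, Te^2-: 54 e⁻, Z=52. Si^4+ < Al^3+ (isoelectronic, higher Z=14 is smaller); Al^3+ < Mg^2+ (both 10 e⁻, Z=13>12); Mg^2+ < Na^+ (isoelectronic, higher Z=12 is smaller); Na^+ < K^+ (same group, period 3 vs 4); K^+ < Rb^+ (same group, 1 shell fewer); Rb^+ < Cs^+ (same group, 1 shell fewer); Cs^+ < Te^2- (isoelectronic, higher Z=55 is smaller).
Full ascending order: Si^4+ < Al^3+ < Mg^2+ < Na^+ < K^+ < Rb^+ < Cs^+ < Te^2-. Counting from the largest, position 5 is Na^+.

Na^+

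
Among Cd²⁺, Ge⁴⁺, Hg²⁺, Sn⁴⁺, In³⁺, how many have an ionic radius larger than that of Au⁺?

Electron counts and nuclear charges: Ge⁴⁺ (Z=32, 28 e⁻), Sn⁴⁺ (Z=50, 46 e⁻), In³⁺ (Z=49, 46 e⁻), Cd²⁺ (Z=48, 46 e⁻), Hg²⁺ (Z=80, 78 e⁻), Au⁺ (Z=79, 78 e⁻). Ge⁴⁺ < Sn⁴⁺ (same group, 1 shell fewer); Sn⁴⁺ < In³⁺ (isoelectronic, higher Z=50 is smaller); In³⁺ < Cd²⁺ (isoelectronic, higher Z=49 is smaller); Cd²⁺ < Hg²⁺ (same group, period 5 vs 6); Hg²⁺ < Au⁺ (both 78 e⁻, Z=80>79).
Ordering all of them (including Au⁺) by radius gives Ge⁴⁺ < Sn⁴⁺ < In³⁺ < Cd²⁺ < Hg²⁺ < Au⁺. Count: 0.

0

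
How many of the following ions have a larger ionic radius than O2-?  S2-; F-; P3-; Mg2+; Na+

Tabulating Z and e⁻: Mg2+ has 10 e⁻ (Z=12), Na+ has 10 e⁻ (Z=11), F- has 10 e⁻ (Z=9), O2- has 10 e⁻ (Z=8), S2- has 18 e⁻ (Z=16), P3- has 18 e⁻ (Z=15). Mg2+ < Na+ (both 10 e⁻, Z=12>11); Na+ < F- (both 10 e⁻, Z=11>9); F- < O2- (both 10 e⁻, Z=9>8); O2- < S2- (same group, period 2 vs 3); S2- < P3- (isoelectronic, higher Z=16 is smaller).
Overall: Mg2+ < Na+ < F- < O2- < S2- < P3-. O2- has 3 below it and 2 above. That's 2.

2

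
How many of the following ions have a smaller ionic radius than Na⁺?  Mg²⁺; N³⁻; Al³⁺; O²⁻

Each ion has 10 electrons. The ranking follows nuclear charge in reverse — greater Z gives a smaller radius. Al³⁺ (Z=13), Mg²⁺ (Z=12), Na⁺ (Z=11), O²⁻ (Z=8), N³⁻ (Z=7).
Relative to Na⁺, the ions that are smaller are Al³⁺, Mg²⁺. Count: 2.

2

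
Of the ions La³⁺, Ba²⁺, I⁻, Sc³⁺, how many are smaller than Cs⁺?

Sc³⁺ has 18 e⁻ (Z=21), La³⁺ has 54 e⁻ (Z=57), Ba²⁺ has 54 e⁻ (Z=56), Cs⁺ has 54 e⁻ (Z=55), I⁻ has 54 e⁻ (Z=53). Sc³⁺ < La³⁺ (same group, 2 shells fewer); La³⁺ < Ba²⁺ (both 54 e⁻, Z=57>56); Ba²⁺ < Cs⁺ (both 54 e⁻, Z=56>55); Cs⁺ < I⁻ (both 54 e⁻, Z=55>53).
Overall: Sc³⁺ < La³⁺ < Ba²⁺ < Cs⁺ < I⁻. Cs⁺ has 3 below it and 1 above. Count: 3.

3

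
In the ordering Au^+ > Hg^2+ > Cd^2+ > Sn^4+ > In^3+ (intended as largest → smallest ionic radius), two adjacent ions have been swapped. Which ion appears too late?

The pair Sn^4+, In^3+ is the wrong way round — both have 46 electrons but Z(Sn)=50 > Z(In)=49, so Sn^4+ should be the smaller of the two. All other adjacent pairs agree with periodic trends, so In^3+ is the misplaced ion.

In^3+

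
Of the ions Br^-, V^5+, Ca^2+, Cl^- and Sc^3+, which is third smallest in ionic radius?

First list Z and electron count for each: V^5+: 18 e⁻, Z=23, Sc^3+: 18 e⁻, Z=21, Ca^2+: 18 e⁻, Z=20, Cl^-: 18 e⁻, Z=17, Br^-: 36 e⁻, Z=35. V^5+ < Sc^3+ (both 18 e⁻, Z=23>21); Sc^3+ < Ca^2+ (isoelectronic, higher Z=21 is smaller); Ca^2+ < Cl^- (both 18 e⁻, Z=20>17); Cl^- < Br^- (same group, period 3 vs 4).
So the order is V^5+ < Sc^3+ < Ca^2+ < Cl^- < Br^-; the 3rd-smallest ion is Ca^2+.

Ca^2+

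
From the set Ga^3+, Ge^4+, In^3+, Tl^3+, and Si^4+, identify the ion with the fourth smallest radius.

Si^4+: 10 e⁻, Z=14, Ge^4+: 28 e⁻, Z=32, Ga^3+: 28 e⁻, Z=31, In^3+: 46 e⁻, Z=49, Tl^3+: 78 e⁻, Z=81. Si^4+ < Ge^4+ (same group, 1 shell fewer); Ge^4+ < Ga^3+ (both 28 e⁻, Z=32>31); Ga^3+ < In^3+ (same group, period 4 vs 5); In^3+ < Tl^3+ (same group, period 5 vs 6).
Ordering: Si^4+ < Ge^4+ < Ga^3+ < In^3+ < Tl^3+. The fourth smallest is In^3+.

In^3+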